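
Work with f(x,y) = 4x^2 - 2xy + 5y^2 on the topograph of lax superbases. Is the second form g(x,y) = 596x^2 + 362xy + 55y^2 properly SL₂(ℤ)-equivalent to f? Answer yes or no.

D₁ = -76, D₂ = -76
f: reduced (well bottom): (4,-2,5) with a≤c, −a<b≤a
g: flip: (596,362,55)→(55,-362,596)
g: translate: b→-32 (≡-362 mod 110), so (55,-362,596)→(55,-32,5)
g: flip: (55,-32,5)→(5,32,55)
g: translate: b→2 (≡32 mod 10), so (5,32,55)→(5,2,4)
g: flip: (5,2,4)→(4,-2,5)
g: reduced (well bottom): (4,-2,5) with a≤c, −a<b≤a
reduced forms (4, -2, 5) vs (4, -2, 5) ⇒ equivalent

yes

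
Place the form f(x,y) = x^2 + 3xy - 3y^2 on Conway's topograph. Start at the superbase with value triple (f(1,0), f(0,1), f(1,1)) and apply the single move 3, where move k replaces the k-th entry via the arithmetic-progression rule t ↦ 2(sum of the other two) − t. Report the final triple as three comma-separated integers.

start (1,-3,1) = (f(1,0),f(0,1),f(1,1))
replace slot 3: 2·(1+(-3)) − 1 = -5 → (1,-3,-5)

1,-3,-5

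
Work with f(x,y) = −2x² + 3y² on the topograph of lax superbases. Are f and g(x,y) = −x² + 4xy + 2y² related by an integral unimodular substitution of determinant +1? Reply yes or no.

D₁ = 24, D₂ = 24
river cycle of f (length 2): (-2, 4, 1), (1, 4, -2)
river cycle of g (length 2): (2, 4, -1), (-1, 4, 2)
cycles differ ⇒ inequivalent

no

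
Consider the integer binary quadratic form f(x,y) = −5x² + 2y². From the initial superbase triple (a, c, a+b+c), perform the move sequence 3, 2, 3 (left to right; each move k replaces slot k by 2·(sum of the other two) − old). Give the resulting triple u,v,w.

start (-5,2,-3) = (f(1,0),f(0,1),f(1,1))
replace slot 3: 2·((-5)+2) − (-3) = -3 → (-5,2,-3)
replace slot 2: 2·((-5)+(-3)) − 2 = -18 → (-5,-18,-3)
replace slot 3: 2·((-5)+(-18)) − (-3) = -43 → (-5,-18,-43)

-5,-18,-43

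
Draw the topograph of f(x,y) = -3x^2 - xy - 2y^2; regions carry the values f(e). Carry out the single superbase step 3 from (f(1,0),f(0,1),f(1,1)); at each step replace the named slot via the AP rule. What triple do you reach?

start (-3,-2,-6) = (f(1,0),f(0,1),f(1,1))
replace slot 3: 2·((-3)+(-2)) − (-6) = -4 → (-3,-2,-4)

-3,-2,-4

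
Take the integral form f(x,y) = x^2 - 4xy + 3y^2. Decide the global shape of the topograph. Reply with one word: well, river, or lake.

D = b²−4ac = (-4)² − 4·1·3 = 4
D = 2² is a perfect square ⇒ form factors over ℤ ⇒ lakes

lake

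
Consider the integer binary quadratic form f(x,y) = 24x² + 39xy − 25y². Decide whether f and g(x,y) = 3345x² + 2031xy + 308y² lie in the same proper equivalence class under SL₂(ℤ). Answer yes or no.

D₁ = 3921, D₂ = 3921
river cycle of f (length 76): (-25, 61, 2), (2, 59, -55), (-55, 51, 6), (6, 57, -28), (-28, 55, 8), (8, 57, -21), (-21, 27, 38), (38, 49, -10), (-10, 51, 33), (33, 15, -28), … (66 more)
river cycle of g (length 76): (24, 39, -25), (-25, 61, 2), (2, 59, -55), (-55, 51, 6), (6, 57, -28), (-28, 55, 8), (8, 57, -21), (-21, 27, 38), (38, 49, -10), (-10, 51, 33), … (66 more)
cycles coincide ⇒ equivalent

yes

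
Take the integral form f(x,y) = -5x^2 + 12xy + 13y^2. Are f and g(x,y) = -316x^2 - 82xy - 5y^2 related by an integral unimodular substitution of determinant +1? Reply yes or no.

D₁ = 404, D₂ = 404
river cycle of f (length 6): (13, 14, -4), (-4, 18, 5), (5, 12, -13), (-13, 14, 4), (4, 18, -5), (-5, 12, 13)
river cycle of g (length 6): (-5, 12, 13), (13, 14, -4), (-4, 18, 5), (5, 12, -13), (-13, 14, 4), (4, 18, -5)
cycles coincide ⇒ equivalent

yes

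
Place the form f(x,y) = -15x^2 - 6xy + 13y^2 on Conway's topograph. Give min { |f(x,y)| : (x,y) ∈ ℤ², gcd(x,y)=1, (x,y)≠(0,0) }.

descent: ρ → (13,6,-15)  [lands on river]
river: ρ → (-15,24,4)
river: ρ → (4,24,-15)
river: ρ → (-15,6,13)
river: ρ → (13,20,-8)
river: ρ → (-8,28,1)
river: ρ → (1,28,-8)
river: ρ → (-8,20,13)
closes: descent 1, river 8
min |a| on river = 1

1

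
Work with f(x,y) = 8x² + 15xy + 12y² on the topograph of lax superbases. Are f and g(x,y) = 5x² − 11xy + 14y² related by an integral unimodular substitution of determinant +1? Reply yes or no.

D₁ = -159, D₂ = -159
f: translate: b→-1 (≡15 mod 16), so (8,15,12)→(8,-1,5)
f: flip: (8,-1,5)→(5,1,8)
f: reduced (well bottom): (5,1,8) with a≤c, −a<b≤a
g: translate: b→-1 (≡-11 mod 10), so (5,-11,14)→(5,-1,8)
g: reduced (well bottom): (5,-1,8) with a≤c, −a<b≤a
reduced forms (5, 1, 8) vs (5, -1, 8) ⇒ inequivalent

no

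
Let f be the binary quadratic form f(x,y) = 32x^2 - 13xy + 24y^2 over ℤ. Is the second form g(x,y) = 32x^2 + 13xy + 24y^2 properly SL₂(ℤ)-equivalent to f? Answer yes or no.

D₁ = -2903, D₂ = -2903
f: flip: (32,-13,24)→(24,13,32)
f: reduced (well bottom): (24,13,32) with a≤c, −a<b≤a
g: flip: (32,13,24)→(24,-13,32)
g: reduced (well bottom): (24,-13,32) with a≤c, −a<b≤a
reduced forms (24, 13, 32) vs (24, -13, 32) ⇒ inequivalent

no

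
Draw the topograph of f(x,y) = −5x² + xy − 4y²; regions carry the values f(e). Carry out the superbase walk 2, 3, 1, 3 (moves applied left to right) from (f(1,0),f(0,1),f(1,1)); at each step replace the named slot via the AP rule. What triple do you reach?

start (-5,-4,-8) = (f(1,0),f(0,1),f(1,1))
replace slot 2: 2·((-5)+(-8)) − (-4) = -22 → (-5,-22,-8)
replace slot 3: 2·((-5)+(-22)) − (-8) = -46 → (-5,-22,-46)
replace slot 1: 2·((-22)+(-46)) − (-5) = -131 → (-131,-22,-46)
replace slot 3: 2·((-131)+(-22)) − (-46) = -260 → (-131,-22,-260)

-131,-22,-260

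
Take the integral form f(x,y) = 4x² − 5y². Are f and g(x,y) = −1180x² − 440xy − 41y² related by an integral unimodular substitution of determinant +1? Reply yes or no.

D₁ = 80, D₂ = 80
river cycle of f (length 2): (4, 8, -1), (-1, 8, 4)
river cycle of g (length 2): (4, 8, -1), (-1, 8, 4)
cycles coincide ⇒ equivalent

yes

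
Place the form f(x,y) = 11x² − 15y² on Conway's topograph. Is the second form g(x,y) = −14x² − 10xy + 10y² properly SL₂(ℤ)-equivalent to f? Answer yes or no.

D₁ = 660, D₂ = 660
river cycle of f (length 6): (11, 22, -4), (-4, 18, 21), (21, 24, -1), (-1, 24, 21), (21, 18, -4), (-4, 22, 11)
river cycle of g (length 4): (10, 10, -14), (-14, 18, 6), (6, 18, -14), (-14, 10, 10)
cycles differ ⇒ inequivalent

no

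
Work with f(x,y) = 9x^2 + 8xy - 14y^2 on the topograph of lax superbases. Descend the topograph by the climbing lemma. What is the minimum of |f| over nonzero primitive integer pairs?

river: ρ → (-14,20,3)
river: ρ → (3,22,-7)
river: ρ → (-7,20,6)
river: ρ → (6,16,-13)
river: ρ → (-13,10,9)
river: ρ → (9,8,-14)
closes: descent 0, river 6
min |a| on river = 3

3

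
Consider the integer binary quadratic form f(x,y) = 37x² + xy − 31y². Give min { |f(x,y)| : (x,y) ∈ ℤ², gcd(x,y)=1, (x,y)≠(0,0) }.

descent: ρ → (-31,61,7)  [lands on river]
river: ρ → (7,65,-13)
river: ρ → (-13,65,7)
river: ρ → (7,61,-31)
river: ρ → (-31,63,5)
river: ρ → (5,67,-5)
river: ρ → (-5,63,31)
river: ρ → (31,61,-7)
river: ρ → (-7,65,13)
river: ρ → (13,65,-7)
river: ρ → (-7,61,31)
river: ρ → (31,63,-5)
river: ρ → (-5,67,5)
river: ρ → (5,63,-31)
closes: descent 1, river 14
min |a| on river = 5

5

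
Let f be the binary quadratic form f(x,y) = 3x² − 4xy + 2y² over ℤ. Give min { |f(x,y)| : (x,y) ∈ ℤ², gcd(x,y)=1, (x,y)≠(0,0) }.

translate: b→2 (≡-4 mod 6), so (3,-4,2)→(3,2,1)
flip: (3,2,1)→(1,-2,3)
translate: b→0 (≡-2 mod 2), so (1,-2,3)→(1,0,2)
reduced (well bottom): (1,0,2) with a≤c, −a<b≤a
well minimum = a = 1

1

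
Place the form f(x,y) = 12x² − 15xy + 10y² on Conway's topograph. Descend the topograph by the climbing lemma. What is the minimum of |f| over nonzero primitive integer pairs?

translate: b→9 (≡-15 mod 24), so (12,-15,10)→(12,9,7)
flip: (12,9,7)→(7,-9,12)
translate: b→5 (≡-9 mod 14), so (7,-9,12)→(7,5,10)
reduced (well bottom): (7,5,10) with a≤c, −a<b≤a
well minimum = a = 7

7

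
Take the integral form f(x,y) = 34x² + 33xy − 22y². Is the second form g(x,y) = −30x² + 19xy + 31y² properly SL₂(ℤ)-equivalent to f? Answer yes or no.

D₁ = 4081, D₂ = 4081
river cycle of f (length 28): (-22, 55, 12), (12, 41, -50), (-50, 59, 3), (3, 61, -30), (-30, 59, 5), (5, 61, -18), (-18, 47, 26), (26, 57, -8), (-8, 55, 33), (33, 11, -30), … (18 more)
river cycle of g (length 28): (31, 43, -18), (-18, 29, 45), (45, 61, -2), (-2, 63, 14), (14, 49, -30), (-30, 11, 33), (33, 55, -8), (-8, 57, 26), (26, 47, -18), (-18, 61, 5), … (18 more)
cycles differ ⇒ inequivalent

no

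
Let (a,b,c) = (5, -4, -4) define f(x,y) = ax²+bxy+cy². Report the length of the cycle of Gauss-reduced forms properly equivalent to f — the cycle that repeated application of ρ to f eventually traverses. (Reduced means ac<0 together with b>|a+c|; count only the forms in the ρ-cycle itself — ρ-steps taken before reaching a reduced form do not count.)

D = 96, ⌊√D⌋ = 9
descent: ρ → (-4,4,5)  [lands on river]
river: ρ → (5,6,-3)
river: ρ → (-3,6,5)
river: ρ → (5,4,-4)
ρ-cycle length = 4 (tail of 1 descent step not counted)

4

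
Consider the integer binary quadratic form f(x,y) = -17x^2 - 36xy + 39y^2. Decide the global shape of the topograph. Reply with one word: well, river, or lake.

D = b²−4ac = (-36)² − 4·(-17)·39 = 3948
D > 0 non-square ⇒ indefinite ⇒ periodic river

river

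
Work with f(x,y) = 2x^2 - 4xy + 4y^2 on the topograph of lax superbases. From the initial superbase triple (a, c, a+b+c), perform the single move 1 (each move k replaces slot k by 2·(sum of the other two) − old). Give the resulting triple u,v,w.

start (2,4,2) = (f(1,0),f(0,1),f(1,1))
replace slot 1: 2·(4+2) − 2 = 10 → (10,4,2)

10,4,2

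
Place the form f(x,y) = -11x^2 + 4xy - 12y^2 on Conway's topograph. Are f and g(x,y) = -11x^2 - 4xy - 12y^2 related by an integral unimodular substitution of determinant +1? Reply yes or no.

D₁ = -512, D₂ = -512
f is negative-definite; reduce −f:
−f: reduced (well bottom): (11,-4,12) with a≤c, −a<b≤a
flip sign back: reduced form of f is (-11,4,-12)
g is negative-definite; reduce −g:
−g: reduced (well bottom): (11,4,12) with a≤c, −a<b≤a
flip sign back: reduced form of g is (-11,-4,-12)
reduced forms (-11, 4, -12) vs (-11, -4, -12) ⇒ inequivalent

no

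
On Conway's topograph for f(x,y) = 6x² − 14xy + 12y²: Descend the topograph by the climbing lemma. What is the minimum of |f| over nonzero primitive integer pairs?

translate: b→-2 (≡-14 mod 12), so (6,-14,12)→(6,-2,4)
flip: (6,-2,4)→(4,2,6)
reduced (well bottom): (4,2,6) with a≤c, −a<b≤a
well minimum = a = 4

4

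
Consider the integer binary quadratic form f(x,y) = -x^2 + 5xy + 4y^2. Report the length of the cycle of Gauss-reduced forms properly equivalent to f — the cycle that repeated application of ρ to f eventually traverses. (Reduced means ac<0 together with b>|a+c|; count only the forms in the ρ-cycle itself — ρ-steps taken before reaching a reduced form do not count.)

D = 41, ⌊√D⌋ = 6
river: ρ → (4,3,-2)
river: ρ → (-2,5,2)
river: ρ → (2,3,-4)
river: ρ → (-4,5,1)
river: ρ → (1,5,-4)
river: ρ → (-4,3,2)
river: ρ → (2,5,-2)
river: ρ → (-2,3,4)
river: ρ → (4,5,-1)
river: ρ → (-1,5,4)
ρ-cycle length = 10 (tail of 0 descent steps not counted)

10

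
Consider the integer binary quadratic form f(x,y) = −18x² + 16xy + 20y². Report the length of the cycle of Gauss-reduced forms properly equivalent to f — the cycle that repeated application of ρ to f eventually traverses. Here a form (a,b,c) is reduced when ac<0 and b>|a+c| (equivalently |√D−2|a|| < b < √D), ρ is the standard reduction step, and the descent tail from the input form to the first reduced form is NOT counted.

D = 1696, ⌊√D⌋ = 41
river: ρ → (20,24,-14)
river: ρ → (-14,32,12)
river: ρ → (12,40,-2)
river: ρ → (-2,40,12)
river: ρ → (12,32,-14)
river: ρ → (-14,24,20)
river: ρ → (20,16,-18)
river: ρ → (-18,20,18)
river: ρ → (18,16,-20)
river: ρ → (-20,24,14)
river: ρ → (14,32,-12)
river: ρ → (-12,40,2)
river: ρ → (2,40,-12)
river: ρ → (-12,32,14)
river: ρ → (14,24,-20)
river: ρ → (-20,16,18)
river: ρ → (18,20,-18)
river: ρ → (-18,16,20)
ρ-cycle length = 18 (tail of 0 descent steps not counted)

18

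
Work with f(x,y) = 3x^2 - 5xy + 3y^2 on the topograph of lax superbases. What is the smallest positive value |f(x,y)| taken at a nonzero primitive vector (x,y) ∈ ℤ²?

translate: b→1 (≡-5 mod 6), so (3,-5,3)→(3,1,1)
flip: (3,1,1)→(1,-1,3)
translate: b→1 (≡-1 mod 2), so (1,-1,3)→(1,1,3)
reduced (well bottom): (1,1,3) with a≤c, −a<b≤a
well minimum = a = 1

1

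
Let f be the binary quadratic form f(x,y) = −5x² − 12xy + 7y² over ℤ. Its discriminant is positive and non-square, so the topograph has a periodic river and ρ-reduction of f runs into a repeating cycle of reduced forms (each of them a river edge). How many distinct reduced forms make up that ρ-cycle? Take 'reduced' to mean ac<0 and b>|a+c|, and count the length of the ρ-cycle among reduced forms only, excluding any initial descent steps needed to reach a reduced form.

D = 284, ⌊√D⌋ = 16
descent: ρ → (7,12,-5)  [lands on river]
river: ρ → (-5,8,11)
river: ρ → (11,14,-2)
river: ρ → (-2,14,11)
river: ρ → (11,8,-5)
river: ρ → (-5,12,7)
river: ρ → (7,16,-1)
river: ρ → (-1,16,7)
ρ-cycle length = 8 (tail of 1 descent step not counted)

8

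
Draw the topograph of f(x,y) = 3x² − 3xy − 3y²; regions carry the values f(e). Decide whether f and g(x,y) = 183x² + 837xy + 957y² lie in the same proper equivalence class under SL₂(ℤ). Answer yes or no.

D₁ = 45, D₂ = 45
river cycle of f (length 2): (-3, 3, 3), (3, 3, -3)
river cycle of g (length 2): (3, 3, -3), (-3, 3, 3)
cycles coincide ⇒ equivalent

yes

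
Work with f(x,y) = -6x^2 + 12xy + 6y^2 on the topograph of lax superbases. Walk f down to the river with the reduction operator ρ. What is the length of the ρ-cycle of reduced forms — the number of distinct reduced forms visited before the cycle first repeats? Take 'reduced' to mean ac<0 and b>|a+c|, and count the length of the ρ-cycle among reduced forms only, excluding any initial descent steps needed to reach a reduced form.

D = 288, ⌊√D⌋ = 16
river: ρ → (6,12,-6)
river: ρ → (-6,12,6)
ρ-cycle length = 2 (tail of 0 descent steps not counted)

2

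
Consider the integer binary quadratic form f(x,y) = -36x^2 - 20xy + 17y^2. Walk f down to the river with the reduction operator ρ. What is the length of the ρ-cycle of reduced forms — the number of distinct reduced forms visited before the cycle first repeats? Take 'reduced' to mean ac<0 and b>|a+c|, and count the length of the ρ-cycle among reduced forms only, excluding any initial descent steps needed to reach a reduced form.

D = 2848, ⌊√D⌋ = 53
descent: ρ → (17,20,-36)  [lands on river]
river: ρ → (-36,52,1)
river: ρ → (1,52,-36)
river: ρ → (-36,20,17)
river: ρ → (17,48,-8)
river: ρ → (-8,48,17)
ρ-cycle length = 6 (tail of 1 descent step not counted)

6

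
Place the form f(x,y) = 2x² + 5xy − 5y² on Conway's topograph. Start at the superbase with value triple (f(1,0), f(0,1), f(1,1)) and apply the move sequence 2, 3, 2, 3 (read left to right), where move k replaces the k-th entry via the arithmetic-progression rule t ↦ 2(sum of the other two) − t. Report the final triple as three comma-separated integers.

start (2,-5,2) = (f(1,0),f(0,1),f(1,1))
replace slot 2: 2·(2+2) − (-5) = 13 → (2,13,2)
replace slot 3: 2·(2+13) − 2 = 28 → (2,13,28)
replace slot 2: 2·(2+28) − 13 = 47 → (2,47,28)
replace slot 3: 2·(2+47) − 28 = 70 → (2,47,70)

2,47,70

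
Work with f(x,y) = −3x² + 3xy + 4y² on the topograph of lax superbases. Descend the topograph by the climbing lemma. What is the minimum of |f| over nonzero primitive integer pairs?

river: ρ → (4,5,-2)
river: ρ → (-2,7,1)
river: ρ → (1,7,-2)
river: ρ → (-2,5,4)
river: ρ → (4,3,-3)
river: ρ → (-3,3,4)
closes: descent 0, river 6
min |a| on river = 1

1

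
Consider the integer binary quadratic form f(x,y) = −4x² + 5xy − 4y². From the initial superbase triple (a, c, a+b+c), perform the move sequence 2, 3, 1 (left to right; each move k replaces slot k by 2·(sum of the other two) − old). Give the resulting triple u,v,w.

start (-4,-4,-3) = (f(1,0),f(0,1),f(1,1))
replace slot 2: 2·((-4)+(-3)) − (-4) = -10 → (-4,-10,-3)
replace slot 3: 2·((-4)+(-10)) − (-3) = -25 → (-4,-10,-25)
replace slot 1: 2·((-10)+(-25)) − (-4) = -66 → (-66,-10,-25)

-66,-10,-25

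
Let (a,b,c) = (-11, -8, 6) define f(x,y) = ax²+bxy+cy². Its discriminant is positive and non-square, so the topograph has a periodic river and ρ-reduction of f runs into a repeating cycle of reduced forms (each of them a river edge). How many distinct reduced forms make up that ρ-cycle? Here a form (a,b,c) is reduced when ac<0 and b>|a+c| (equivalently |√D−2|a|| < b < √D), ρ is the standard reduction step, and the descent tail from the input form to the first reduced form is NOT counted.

D = 328, ⌊√D⌋ = 18
descent: ρ → (6,8,-11)  [lands on river]
river: ρ → (-11,14,3)
river: ρ → (3,16,-6)
river: ρ → (-6,8,11)
river: ρ → (11,14,-3)
river: ρ → (-3,16,6)
ρ-cycle length = 6 (tail of 1 descent step not counted)

6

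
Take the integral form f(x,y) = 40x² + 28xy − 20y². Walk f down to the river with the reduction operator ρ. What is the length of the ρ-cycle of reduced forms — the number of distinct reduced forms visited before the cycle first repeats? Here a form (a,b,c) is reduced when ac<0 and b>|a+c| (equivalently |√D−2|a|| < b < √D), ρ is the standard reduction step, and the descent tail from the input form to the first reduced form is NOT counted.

D = 3984, ⌊√D⌋ = 63
river: ρ → (-20,52,16)
river: ρ → (16,44,-32)
river: ρ → (-32,20,28)
river: ρ → (28,36,-24)
river: ρ → (-24,60,4)
river: ρ → (4,60,-24)
river: ρ → (-24,36,28)
river: ρ → (28,20,-32)
river: ρ → (-32,44,16)
river: ρ → (16,52,-20)
river: ρ → (-20,28,40)
river: ρ → (40,52,-8)
river: ρ → (-8,60,12)
river: ρ → (12,60,-8)
river: ρ → (-8,52,40)
river: ρ → (40,28,-20)
ρ-cycle length = 16 (tail of 0 descent steps not counted)

16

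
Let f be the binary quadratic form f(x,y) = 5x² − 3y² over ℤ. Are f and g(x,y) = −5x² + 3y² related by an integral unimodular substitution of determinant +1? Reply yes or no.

D₁ = 60, D₂ = 60
river cycle of f (length 2): (-3, 6, 2), (2, 6, -3)
river cycle of g (length 2): (3, 6, -2), (-2, 6, 3)
cycles differ ⇒ inequivalent

no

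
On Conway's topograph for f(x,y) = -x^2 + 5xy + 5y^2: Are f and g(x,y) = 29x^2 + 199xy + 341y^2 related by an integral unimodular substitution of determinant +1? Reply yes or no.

D₁ = 45, D₂ = 45
river cycle of f (length 2): (5, 5, -1), (-1, 5, 5)
river cycle of g (length 2): (5, 5, -1), (-1, 5, 5)
cycles coincide ⇒ equivalent

yes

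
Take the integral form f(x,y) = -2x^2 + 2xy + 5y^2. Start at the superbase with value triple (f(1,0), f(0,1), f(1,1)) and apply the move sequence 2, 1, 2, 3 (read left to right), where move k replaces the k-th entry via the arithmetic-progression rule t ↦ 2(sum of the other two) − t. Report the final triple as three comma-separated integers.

start (-2,5,5) = (f(1,0),f(0,1),f(1,1))
replace slot 2: 2·((-2)+5) − 5 = 1 → (-2,1,5)
replace slot 1: 2·(1+5) − (-2) = 14 → (14,1,5)
replace slot 2: 2·(14+5) − 1 = 37 → (14,37,5)
replace slot 3: 2·(14+37) − 5 = 97 → (14,37,97)

14,37,97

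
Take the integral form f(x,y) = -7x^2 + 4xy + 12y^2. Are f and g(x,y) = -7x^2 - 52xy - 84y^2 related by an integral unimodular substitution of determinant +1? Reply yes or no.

D₁ = 352, D₂ = 352
river cycle of f (length 6): (-7, 18, 1), (1, 18, -7), (-7, 10, 9), (9, 8, -8), (-8, 8, 9), (9, 10, -7)
river cycle of g (length 6): (-7, 18, 1), (1, 18, -7), (-7, 10, 9), (9, 8, -8), (-8, 8, 9), (9, 10, -7)
cycles coincide ⇒ equivalent

yes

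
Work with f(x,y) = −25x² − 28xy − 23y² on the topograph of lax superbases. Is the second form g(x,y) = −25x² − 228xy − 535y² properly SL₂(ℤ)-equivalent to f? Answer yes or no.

D₁ = -1516, D₂ = -1516
f is negative-definite; reduce −f:
−f: translate: b→-22 (≡28 mod 50), so (25,28,23)→(25,-22,20)
−f: flip: (25,-22,20)→(20,22,25)
−f: translate: b→-18 (≡22 mod 40), so (20,22,25)→(20,-18,23)
−f: reduced (well bottom): (20,-18,23) with a≤c, −a<b≤a
flip sign back: reduced form of f is (-20,18,-23)
g is negative-definite; reduce −g:
−g: translate: b→-22 (≡228 mod 50), so (25,228,535)→(25,-22,20)
−g: flip: (25,-22,20)→(20,22,25)
−g: translate: b→-18 (≡22 mod 40), so (20,22,25)→(20,-18,23)
−g: reduced (well bottom): (20,-18,23) with a≤c, −a<b≤a
flip sign back: reduced form of g is (-20,18,-23)
reduced forms (-20, 18, -23) vs (-20, 18, -23) ⇒ equivalent

yes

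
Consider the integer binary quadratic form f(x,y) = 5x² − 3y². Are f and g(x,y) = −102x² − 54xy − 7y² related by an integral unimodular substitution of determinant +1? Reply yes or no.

D₁ = 60, D₂ = 60
river cycle of f (length 2): (-3, 6, 2), (2, 6, -3)
river cycle of g (length 2): (2, 6, -3), (-3, 6, 2)
cycles coincide ⇒ equivalent

yes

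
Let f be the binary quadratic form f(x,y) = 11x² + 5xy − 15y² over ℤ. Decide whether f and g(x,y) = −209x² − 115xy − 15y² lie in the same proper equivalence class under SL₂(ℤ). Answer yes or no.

D₁ = 685, D₂ = 685
river cycle of f (length 14): (-15, 25, 1), (1, 25, -15), (-15, 5, 11), (11, 17, -9), (-9, 19, 9), (9, 17, -11), (-11, 5, 15), (15, 25, -1), (-1, 25, 15), (15, 5, -11), … (4 more)
river cycle of g (length 14): (-15, 25, 1), (1, 25, -15), (-15, 5, 11), (11, 17, -9), (-9, 19, 9), (9, 17, -11), (-11, 5, 15), (15, 25, -1), (-1, 25, 15), (15, 5, -11), … (4 more)
cycles coincide ⇒ equivalent

yes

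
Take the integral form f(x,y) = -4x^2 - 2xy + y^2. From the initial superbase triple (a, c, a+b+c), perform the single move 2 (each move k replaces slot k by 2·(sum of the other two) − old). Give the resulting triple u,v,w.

start (-4,1,-5) = (f(1,0),f(0,1),f(1,1))
replace slot 2: 2·((-4)+(-5)) − 1 = -19 → (-4,-19,-5)

-4,-19,-5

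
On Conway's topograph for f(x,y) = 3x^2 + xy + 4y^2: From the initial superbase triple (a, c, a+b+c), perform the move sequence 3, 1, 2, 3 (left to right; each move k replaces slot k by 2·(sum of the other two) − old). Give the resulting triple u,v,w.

start (3,4,8) = (f(1,0),f(0,1),f(1,1))
replace slot 3: 2·(3+4) − 8 = 6 → (3,4,6)
replace slot 1: 2·(4+6) − 3 = 17 → (17,4,6)
replace slot 2: 2·(17+6) − 4 = 42 → (17,42,6)
replace slot 3: 2·(17+42) − 6 = 112 → (17,42,112)

17,42,112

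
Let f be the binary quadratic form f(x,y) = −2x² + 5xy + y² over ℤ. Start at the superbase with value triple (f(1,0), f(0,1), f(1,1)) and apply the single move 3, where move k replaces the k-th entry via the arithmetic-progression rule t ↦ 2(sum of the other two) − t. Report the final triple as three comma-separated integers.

start (-2,1,4) = (f(1,0),f(0,1),f(1,1))
replace slot 3: 2·((-2)+1) − 4 = -6 → (-2,1,-6)

-2,1,-6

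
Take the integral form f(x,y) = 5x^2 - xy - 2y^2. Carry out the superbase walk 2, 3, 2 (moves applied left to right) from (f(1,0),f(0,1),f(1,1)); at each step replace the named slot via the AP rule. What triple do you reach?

start (5,-2,2) = (f(1,0),f(0,1),f(1,1))
replace slot 2: 2·(5+2) − (-2) = 16 → (5,16,2)
replace slot 3: 2·(5+16) − 2 = 40 → (5,16,40)
replace slot 2: 2·(5+40) − 16 = 74 → (5,74,40)

5,74,40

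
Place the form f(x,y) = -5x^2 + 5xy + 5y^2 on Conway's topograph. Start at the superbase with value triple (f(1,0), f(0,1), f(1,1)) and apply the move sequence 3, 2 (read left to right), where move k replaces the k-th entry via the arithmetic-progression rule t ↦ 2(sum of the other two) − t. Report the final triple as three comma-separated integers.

start (-5,5,5) = (f(1,0),f(0,1),f(1,1))
replace slot 3: 2·((-5)+5) − 5 = -5 → (-5,5,-5)
replace slot 2: 2·((-5)+(-5)) − 5 = -25 → (-5,-25,-5)

-5,-25,-5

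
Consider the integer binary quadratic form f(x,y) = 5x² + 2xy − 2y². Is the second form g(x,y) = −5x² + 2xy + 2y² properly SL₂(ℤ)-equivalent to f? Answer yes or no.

D₁ = 44, D₂ = 44
river cycle of f (length 2): (-2, 6, 1), (1, 6, -2)
river cycle of g (length 2): (2, 6, -1), (-1, 6, 2)
cycles differ ⇒ inequivalent

no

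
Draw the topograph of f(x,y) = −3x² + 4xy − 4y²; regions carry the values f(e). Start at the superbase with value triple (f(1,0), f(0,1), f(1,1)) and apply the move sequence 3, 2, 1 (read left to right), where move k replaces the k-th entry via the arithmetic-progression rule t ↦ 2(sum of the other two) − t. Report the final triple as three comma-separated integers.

start (-3,-4,-3) = (f(1,0),f(0,1),f(1,1))
replace slot 3: 2·((-3)+(-4)) − (-3) = -11 → (-3,-4,-11)
replace slot 2: 2·((-3)+(-11)) − (-4) = -24 → (-3,-24,-11)
replace slot 1: 2·((-24)+(-11)) − (-3) = -67 → (-67,-24,-11)

-67,-24,-11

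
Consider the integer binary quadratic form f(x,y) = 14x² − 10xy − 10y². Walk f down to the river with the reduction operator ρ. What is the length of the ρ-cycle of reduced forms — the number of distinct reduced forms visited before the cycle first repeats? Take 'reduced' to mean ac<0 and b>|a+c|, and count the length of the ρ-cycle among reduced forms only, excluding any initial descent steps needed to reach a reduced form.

D = 660, ⌊√D⌋ = 25
descent: ρ → (-10,10,14)  [lands on river]
river: ρ → (14,18,-6)
river: ρ → (-6,18,14)
river: ρ → (14,10,-10)
ρ-cycle length = 4 (tail of 1 descent step not counted)

4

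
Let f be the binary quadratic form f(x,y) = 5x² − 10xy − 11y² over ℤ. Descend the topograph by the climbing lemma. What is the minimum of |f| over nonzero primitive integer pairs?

descent: ρ → (-11,10,5)  [lands on river]
river: ρ → (5,10,-11)
river: ρ → (-11,12,4)
river: ρ → (4,12,-11)
closes: descent 1, river 4
min |a| on river = 4

4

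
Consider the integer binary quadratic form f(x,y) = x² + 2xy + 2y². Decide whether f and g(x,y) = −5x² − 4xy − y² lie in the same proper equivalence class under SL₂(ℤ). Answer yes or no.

D₁ = -4, D₂ = -4
f: translate: b→0 (≡2 mod 2), so (1,2,2)→(1,0,1)
f: reduced (well bottom): (1,0,1) with a≤c, −a<b≤a
g is negative-definite; reduce −g:
−g: flip: (5,4,1)→(1,-4,5)
−g: translate: b→0 (≡-4 mod 2), so (1,-4,5)→(1,0,1)
−g: reduced (well bottom): (1,0,1) with a≤c, −a<b≤a
flip sign back: reduced form of g is (-1,0,-1)
reduced forms (1, 0, 1) vs (-1, 0, -1) ⇒ inequivalent

no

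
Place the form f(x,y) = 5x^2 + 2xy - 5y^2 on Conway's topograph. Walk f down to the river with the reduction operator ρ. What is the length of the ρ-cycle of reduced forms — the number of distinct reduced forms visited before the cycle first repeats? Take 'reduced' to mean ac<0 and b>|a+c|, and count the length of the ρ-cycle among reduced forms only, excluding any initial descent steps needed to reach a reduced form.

D = 104, ⌊√D⌋ = 10
river: ρ → (-5,8,2)
river: ρ → (2,8,-5)
river: ρ → (-5,2,5)
river: ρ → (5,8,-2)
river: ρ → (-2,8,5)
river: ρ → (5,2,-5)
ρ-cycle length = 6 (tail of 0 descent steps not counted)

6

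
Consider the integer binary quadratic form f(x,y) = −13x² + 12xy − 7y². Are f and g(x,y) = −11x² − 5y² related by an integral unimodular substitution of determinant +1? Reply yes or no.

D₁ = -220, D₂ = -220
f is negative-definite; reduce −f:
−f: flip: (13,-12,7)→(7,12,13)
−f: translate: b→-2 (≡12 mod 14), so (7,12,13)→(7,-2,8)
−f: reduced (well bottom): (7,-2,8) with a≤c, −a<b≤a
flip sign back: reduced form of f is (-7,2,-8)
g is negative-definite; reduce −g:
−g: flip: (11,0,5)→(5,0,11)
−g: reduced (well bottom): (5,0,11) with a≤c, −a<b≤a
flip sign back: reduced form of g is (-5,0,-11)
reduced forms (-7, 2, -8) vs (-5, 0, -11) ⇒ inequivalent

no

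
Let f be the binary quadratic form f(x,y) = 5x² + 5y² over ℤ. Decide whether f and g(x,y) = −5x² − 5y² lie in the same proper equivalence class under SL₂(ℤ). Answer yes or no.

D₁ = -100, D₂ = -100
f: reduced (well bottom): (5,0,5) with a≤c, −a<b≤a
g is negative-definite; reduce −g:
−g: reduced (well bottom): (5,0,5) with a≤c, −a<b≤a
flip sign back: reduced form of g is (-5,0,-5)
reduced forms (5, 0, 5) vs (-5, 0, -5) ⇒ inequivalent

no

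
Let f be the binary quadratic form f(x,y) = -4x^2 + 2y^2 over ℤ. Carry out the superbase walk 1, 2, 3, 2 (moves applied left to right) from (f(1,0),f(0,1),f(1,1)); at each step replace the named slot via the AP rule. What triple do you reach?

start (-4,2,-2) = (f(1,0),f(0,1),f(1,1))
replace slot 1: 2·(2+(-2)) − (-4) = 4 → (4,2,-2)
replace slot 2: 2·(4+(-2)) − 2 = 2 → (4,2,-2)
replace slot 3: 2·(4+2) − (-2) = 14 → (4,2,14)
replace slot 2: 2·(4+14) − 2 = 34 → (4,34,14)

4,34,14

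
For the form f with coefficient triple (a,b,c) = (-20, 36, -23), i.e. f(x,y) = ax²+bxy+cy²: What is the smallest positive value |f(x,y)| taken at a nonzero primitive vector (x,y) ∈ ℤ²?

translate: b→4 (≡-36 mod 40), so (20,-36,23)→(20,4,7)
flip: (20,4,7)→(7,-4,20)
reduced (well bottom): (7,-4,20) with a≤c, −a<b≤a
well minimum |f| = |-7| = 7 (negative-definite)

7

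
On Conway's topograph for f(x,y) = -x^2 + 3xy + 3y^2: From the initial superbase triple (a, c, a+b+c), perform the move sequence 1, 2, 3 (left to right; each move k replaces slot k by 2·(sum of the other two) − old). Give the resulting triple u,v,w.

start (-1,3,5) = (f(1,0),f(0,1),f(1,1))
replace slot 1: 2·(3+5) − (-1) = 17 → (17,3,5)
replace slot 2: 2·(17+5) − 3 = 41 → (17,41,5)
replace slot 3: 2·(17+41) − 5 = 111 → (17,41,111)

17,41,111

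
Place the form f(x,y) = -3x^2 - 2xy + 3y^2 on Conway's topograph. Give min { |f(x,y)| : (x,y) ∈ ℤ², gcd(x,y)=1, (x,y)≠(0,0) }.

descent: ρ → (3,2,-3)  [lands on river]
river: ρ → (-3,4,2)
river: ρ → (2,4,-3)
river: ρ → (-3,2,3)
river: ρ → (3,4,-2)
river: ρ → (-2,4,3)
closes: descent 1, river 6
min |a| on river = 2

2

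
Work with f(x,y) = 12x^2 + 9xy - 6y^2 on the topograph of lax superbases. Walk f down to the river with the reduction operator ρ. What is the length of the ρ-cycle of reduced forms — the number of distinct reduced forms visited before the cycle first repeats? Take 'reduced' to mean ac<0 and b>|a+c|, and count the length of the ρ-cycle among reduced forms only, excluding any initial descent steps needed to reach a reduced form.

D = 369, ⌊√D⌋ = 19
river: ρ → (-6,15,6)
river: ρ → (6,9,-12)
river: ρ → (-12,15,3)
river: ρ → (3,15,-12)
river: ρ → (-12,9,6)
river: ρ → (6,15,-6)
river: ρ → (-6,9,12)
river: ρ → (12,15,-3)
river: ρ → (-3,15,12)
river: ρ → (12,9,-6)
ρ-cycle length = 10 (tail of 0 descent steps not counted)

10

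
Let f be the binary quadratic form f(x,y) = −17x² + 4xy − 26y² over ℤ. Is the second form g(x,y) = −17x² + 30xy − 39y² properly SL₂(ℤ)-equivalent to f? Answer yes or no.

D₁ = -1752, D₂ = -1752
f is negative-definite; reduce −f:
−f: reduced (well bottom): (17,-4,26) with a≤c, −a<b≤a
flip sign back: reduced form of f is (-17,4,-26)
g is negative-definite; reduce −g:
−g: translate: b→4 (≡-30 mod 34), so (17,-30,39)→(17,4,26)
−g: reduced (well bottom): (17,4,26) with a≤c, −a<b≤a
flip sign back: reduced form of g is (-17,-4,-26)
reduced forms (-17, 4, -26) vs (-17, -4, -26) ⇒ inequivalent

no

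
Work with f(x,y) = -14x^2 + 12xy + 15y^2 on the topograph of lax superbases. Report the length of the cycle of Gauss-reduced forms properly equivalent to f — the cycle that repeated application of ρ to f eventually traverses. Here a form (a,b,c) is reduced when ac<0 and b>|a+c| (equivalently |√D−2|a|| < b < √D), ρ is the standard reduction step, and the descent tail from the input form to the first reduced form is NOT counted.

D = 984, ⌊√D⌋ = 31
river: ρ → (15,18,-11)
river: ρ → (-11,26,7)
river: ρ → (7,30,-3)
river: ρ → (-3,30,7)
river: ρ → (7,26,-11)
river: ρ → (-11,18,15)
river: ρ → (15,12,-14)
river: ρ → (-14,16,13)
river: ρ → (13,10,-17)
river: ρ → (-17,24,6)
river: ρ → (6,24,-17)
river: ρ → (-17,10,13)
river: ρ → (13,16,-14)
river: ρ → (-14,12,15)
ρ-cycle length = 14 (tail of 0 descent steps not counted)

14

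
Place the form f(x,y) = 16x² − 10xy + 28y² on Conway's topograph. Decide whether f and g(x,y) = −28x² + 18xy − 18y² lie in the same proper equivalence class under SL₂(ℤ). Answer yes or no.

D₁ = -1692, D₂ = -1692
f: reduced (well bottom): (16,-10,28) with a≤c, −a<b≤a
g is negative-definite; reduce −g:
−g: flip: (28,-18,18)→(18,18,28)
−g: reduced (well bottom): (18,18,28) with a≤c, −a<b≤a
flip sign back: reduced form of g is (-18,-18,-28)
reduced forms (16, -10, 28) vs (-18, -18, -28) ⇒ inequivalent

no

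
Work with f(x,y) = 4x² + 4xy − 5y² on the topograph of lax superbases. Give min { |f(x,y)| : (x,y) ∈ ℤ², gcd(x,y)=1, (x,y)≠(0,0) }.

river: ρ → (-5,6,3)
river: ρ → (3,6,-5)
river: ρ → (-5,4,4)
river: ρ → (4,4,-5)
closes: descent 0, river 4
min |a| on river = 3

3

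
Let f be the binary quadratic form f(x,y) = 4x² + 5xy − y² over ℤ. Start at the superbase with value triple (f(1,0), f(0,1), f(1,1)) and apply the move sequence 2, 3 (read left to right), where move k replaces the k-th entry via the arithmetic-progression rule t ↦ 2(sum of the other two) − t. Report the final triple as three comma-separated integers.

start (4,-1,8) = (f(1,0),f(0,1),f(1,1))
replace slot 2: 2·(4+8) − (-1) = 25 → (4,25,8)
replace slot 3: 2·(4+25) − 8 = 50 → (4,25,50)

4,25,50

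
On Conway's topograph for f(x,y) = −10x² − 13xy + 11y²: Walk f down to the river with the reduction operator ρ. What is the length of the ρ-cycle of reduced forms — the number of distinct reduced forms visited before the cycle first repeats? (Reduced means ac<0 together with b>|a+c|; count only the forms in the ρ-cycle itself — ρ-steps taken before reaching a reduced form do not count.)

D = 609, ⌊√D⌋ = 24
descent: ρ → (11,13,-10)  [lands on river]
river: ρ → (-10,7,14)
river: ρ → (14,21,-3)
river: ρ → (-3,21,14)
river: ρ → (14,7,-10)
river: ρ → (-10,13,11)
river: ρ → (11,9,-12)
river: ρ → (-12,15,8)
river: ρ → (8,17,-10)
river: ρ → (-10,23,2)
river: ρ → (2,21,-21)
river: ρ → (-21,21,2)
river: ρ → (2,23,-10)
river: ρ → (-10,17,8)
river: ρ → (8,15,-12)
river: ρ → (-12,9,11)
ρ-cycle length = 16 (tail of 1 descent step not counted)

16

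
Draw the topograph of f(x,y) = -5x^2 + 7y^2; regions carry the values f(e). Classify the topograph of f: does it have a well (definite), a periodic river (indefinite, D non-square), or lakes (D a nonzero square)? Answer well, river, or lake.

D = b²−4ac = 0² − 4·(-5)·7 = 140
D > 0 non-square ⇒ indefinite ⇒ periodic river

river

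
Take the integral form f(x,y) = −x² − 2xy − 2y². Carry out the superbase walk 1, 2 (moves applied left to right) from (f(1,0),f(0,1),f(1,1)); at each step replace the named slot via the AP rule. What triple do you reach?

start (-1,-2,-5) = (f(1,0),f(0,1),f(1,1))
replace slot 1: 2·((-2)+(-5)) − (-1) = -13 → (-13,-2,-5)
replace slot 2: 2·((-13)+(-5)) − (-2) = -34 → (-13,-34,-5)

-13,-34,-5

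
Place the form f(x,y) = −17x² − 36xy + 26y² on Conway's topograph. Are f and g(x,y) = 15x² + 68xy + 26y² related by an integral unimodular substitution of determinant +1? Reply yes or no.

D₁ = 3064, D₂ = 3064
river cycle of f (length 44): (26, 36, -17), (-17, 32, 30), (30, 28, -19), (-19, 48, 10), (10, 52, -9), (-9, 38, 45), (45, 52, -2), (-2, 52, 45), (45, 38, -9), (-9, 52, 10), … (34 more)
river cycle of g (length 44): (26, 36, -17), (-17, 32, 30), (30, 28, -19), (-19, 48, 10), (10, 52, -9), (-9, 38, 45), (45, 52, -2), (-2, 52, 45), (45, 38, -9), (-9, 52, 10), … (34 more)
cycles coincide ⇒ equivalent

yes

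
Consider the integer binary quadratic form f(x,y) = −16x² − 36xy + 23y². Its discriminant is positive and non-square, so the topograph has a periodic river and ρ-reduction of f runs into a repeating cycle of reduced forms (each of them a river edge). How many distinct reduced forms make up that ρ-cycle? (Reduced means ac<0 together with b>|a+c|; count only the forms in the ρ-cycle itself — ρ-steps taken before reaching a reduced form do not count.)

D = 2768, ⌊√D⌋ = 52
descent: ρ → (23,36,-16)  [lands on river]
river: ρ → (-16,28,31)
river: ρ → (31,34,-13)
river: ρ → (-13,44,16)
river: ρ → (16,52,-1)
river: ρ → (-1,52,16)
river: ρ → (16,44,-13)
river: ρ → (-13,34,31)
river: ρ → (31,28,-16)
river: ρ → (-16,36,23)
river: ρ → (23,10,-29)
river: ρ → (-29,48,4)
river: ρ → (4,48,-29)
river: ρ → (-29,10,23)
ρ-cycle length = 14 (tail of 1 descent step not counted)

14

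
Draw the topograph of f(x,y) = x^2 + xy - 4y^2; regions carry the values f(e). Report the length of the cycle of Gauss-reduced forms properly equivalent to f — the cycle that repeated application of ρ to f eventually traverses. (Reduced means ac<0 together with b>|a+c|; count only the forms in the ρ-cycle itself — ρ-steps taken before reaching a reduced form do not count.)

D = 17, ⌊√D⌋ = 4
descent: ρ → (-4,-1,1)
descent: ρ → (1,3,-2)  [lands on river]
river: ρ → (-2,1,2)
river: ρ → (2,3,-1)
river: ρ → (-1,3,2)
river: ρ → (2,1,-2)
river: ρ → (-2,3,1)
ρ-cycle length = 6 (tail of 2 descent steps not counted)

6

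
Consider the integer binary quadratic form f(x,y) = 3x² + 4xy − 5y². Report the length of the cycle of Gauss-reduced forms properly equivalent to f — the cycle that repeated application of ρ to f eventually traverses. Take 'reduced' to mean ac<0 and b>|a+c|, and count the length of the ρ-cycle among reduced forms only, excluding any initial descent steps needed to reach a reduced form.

D = 76, ⌊√D⌋ = 8
river: ρ → (-5,6,2)
river: ρ → (2,6,-5)
river: ρ → (-5,4,3)
river: ρ → (3,8,-1)
river: ρ → (-1,8,3)
river: ρ → (3,4,-5)
ρ-cycle length = 6 (tail of 0 descent steps not counted)

6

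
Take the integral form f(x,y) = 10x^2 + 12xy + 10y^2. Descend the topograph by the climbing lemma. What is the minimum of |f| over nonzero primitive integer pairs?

translate: b→-8 (≡12 mod 20), so (10,12,10)→(10,-8,8)
flip: (10,-8,8)→(8,8,10)
reduced (well bottom): (8,8,10) with a≤c, −a<b≤a
well minimum = a = 8

8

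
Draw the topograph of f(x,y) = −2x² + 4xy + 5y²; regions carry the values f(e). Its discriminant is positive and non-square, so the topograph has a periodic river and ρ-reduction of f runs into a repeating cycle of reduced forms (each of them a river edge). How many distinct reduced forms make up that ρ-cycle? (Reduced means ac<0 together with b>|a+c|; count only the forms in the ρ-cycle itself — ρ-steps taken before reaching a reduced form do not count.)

D = 56, ⌊√D⌋ = 7
river: ρ → (5,6,-1)
river: ρ → (-1,6,5)
river: ρ → (5,4,-2)
river: ρ → (-2,4,5)
ρ-cycle length = 4 (tail of 0 descent steps not counted)

4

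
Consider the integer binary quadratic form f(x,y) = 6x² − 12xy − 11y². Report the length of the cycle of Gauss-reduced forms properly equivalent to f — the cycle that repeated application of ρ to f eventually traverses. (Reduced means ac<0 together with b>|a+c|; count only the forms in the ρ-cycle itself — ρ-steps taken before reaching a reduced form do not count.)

D = 408, ⌊√D⌋ = 20
descent: ρ → (-11,12,6)  [lands on river]
river: ρ → (6,12,-11)
river: ρ → (-11,10,7)
river: ρ → (7,18,-3)
river: ρ → (-3,18,7)
river: ρ → (7,10,-11)
ρ-cycle length = 6 (tail of 1 descent step not counted)

6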